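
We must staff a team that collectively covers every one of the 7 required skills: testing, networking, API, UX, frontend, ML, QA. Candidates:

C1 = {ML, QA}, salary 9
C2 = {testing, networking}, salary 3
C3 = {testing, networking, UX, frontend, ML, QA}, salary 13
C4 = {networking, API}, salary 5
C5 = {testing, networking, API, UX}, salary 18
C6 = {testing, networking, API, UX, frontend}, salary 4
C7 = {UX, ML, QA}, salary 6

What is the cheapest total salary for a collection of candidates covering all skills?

C6, C7 cover every skill at salary 4 + 6 = 10.
Any cover uses at least 2 candidates; among all covering selections none totals below 10.

10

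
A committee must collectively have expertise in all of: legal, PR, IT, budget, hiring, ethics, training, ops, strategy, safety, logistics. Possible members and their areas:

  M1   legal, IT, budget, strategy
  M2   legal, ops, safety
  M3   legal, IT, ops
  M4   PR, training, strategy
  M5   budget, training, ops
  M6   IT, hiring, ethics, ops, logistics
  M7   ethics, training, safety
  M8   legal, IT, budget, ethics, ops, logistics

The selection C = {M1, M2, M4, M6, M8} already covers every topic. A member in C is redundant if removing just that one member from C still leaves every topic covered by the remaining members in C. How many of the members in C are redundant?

2

Drop M1: the rest still cover every topic — redundant.
Drop M2: safety uncovered — not redundant.
Drop M4: PR, training uncovered — not redundant.
Drop M6: hiring uncovered — not redundant.
Drop M8: the rest still cover every topic — redundant.
2 redundant: M1, M8.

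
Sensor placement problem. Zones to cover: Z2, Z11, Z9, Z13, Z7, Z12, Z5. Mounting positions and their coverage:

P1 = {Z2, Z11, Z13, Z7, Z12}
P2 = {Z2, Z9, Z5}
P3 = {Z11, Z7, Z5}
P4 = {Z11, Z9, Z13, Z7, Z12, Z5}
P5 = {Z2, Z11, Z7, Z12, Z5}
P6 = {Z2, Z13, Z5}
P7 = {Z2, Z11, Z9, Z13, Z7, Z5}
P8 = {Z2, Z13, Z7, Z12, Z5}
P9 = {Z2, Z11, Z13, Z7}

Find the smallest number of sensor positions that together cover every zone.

2

P1, P2 together cover {Z2, Z11, Z9, Z13, Z7, Z12, Z5} — every zone.
No single sensor position contains all 7 zones, so 2 is optimal.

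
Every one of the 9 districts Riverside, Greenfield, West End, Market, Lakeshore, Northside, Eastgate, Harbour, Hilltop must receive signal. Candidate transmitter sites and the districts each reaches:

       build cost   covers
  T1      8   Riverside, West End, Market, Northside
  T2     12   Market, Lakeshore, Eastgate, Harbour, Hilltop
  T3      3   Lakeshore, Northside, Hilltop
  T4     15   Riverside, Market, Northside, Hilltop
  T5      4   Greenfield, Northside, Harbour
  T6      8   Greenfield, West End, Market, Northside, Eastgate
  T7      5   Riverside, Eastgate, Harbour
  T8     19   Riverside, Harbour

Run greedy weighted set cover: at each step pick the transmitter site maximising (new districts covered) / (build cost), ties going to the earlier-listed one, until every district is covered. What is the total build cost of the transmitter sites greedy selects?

Pick 1: T3 adds 3 new (Lakeshore, Northside, Hilltop) at build cost 3 (ratio 3/3).
Pick 2: T7 adds 3 new (Riverside, Eastgate, Harbour) at build cost 5 (ratio 3/5).
Pick 3: T6 adds 3 new (Greenfield, West End, Market) at build cost 8 (ratio 3/8).
Greedy total build cost: 3 + 5 + 8 = 16.

16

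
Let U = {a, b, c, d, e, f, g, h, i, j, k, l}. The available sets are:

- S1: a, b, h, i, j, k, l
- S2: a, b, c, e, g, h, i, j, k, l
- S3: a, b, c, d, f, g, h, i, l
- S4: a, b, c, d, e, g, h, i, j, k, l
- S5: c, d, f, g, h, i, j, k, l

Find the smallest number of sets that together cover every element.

2

S2, S3 together cover {a, b, c, d, e, f, g, h, i, j, k, l} — every element.
No single set contains all 12 elements, so 2 is optimal.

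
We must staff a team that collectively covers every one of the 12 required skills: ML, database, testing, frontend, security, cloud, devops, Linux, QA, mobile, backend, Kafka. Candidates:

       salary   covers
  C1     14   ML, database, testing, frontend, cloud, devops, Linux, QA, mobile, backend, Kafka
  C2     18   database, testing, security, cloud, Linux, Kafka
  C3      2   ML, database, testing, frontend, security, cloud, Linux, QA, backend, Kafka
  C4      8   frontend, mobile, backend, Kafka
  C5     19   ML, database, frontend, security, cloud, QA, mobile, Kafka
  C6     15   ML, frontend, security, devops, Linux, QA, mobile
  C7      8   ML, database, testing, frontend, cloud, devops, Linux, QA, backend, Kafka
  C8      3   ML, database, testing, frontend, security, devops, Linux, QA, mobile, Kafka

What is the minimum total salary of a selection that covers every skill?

5

C3, C8 cover every skill at salary 2 + 3 = 5.
Any cover uses at least 2 candidates; among all covering selections none totals below 5.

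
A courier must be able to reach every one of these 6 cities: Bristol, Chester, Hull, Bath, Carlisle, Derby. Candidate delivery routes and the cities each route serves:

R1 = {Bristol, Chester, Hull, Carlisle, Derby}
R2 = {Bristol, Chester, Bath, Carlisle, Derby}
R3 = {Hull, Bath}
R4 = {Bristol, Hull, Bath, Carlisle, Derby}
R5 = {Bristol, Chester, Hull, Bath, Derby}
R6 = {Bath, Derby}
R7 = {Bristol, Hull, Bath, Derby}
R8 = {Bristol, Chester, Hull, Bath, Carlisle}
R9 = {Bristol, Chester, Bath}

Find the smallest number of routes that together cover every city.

R1, R2 together cover {Bristol, Chester, Hull, Bath, Carlisle, Derby} — every city.
No single route contains all 6 cities, so 2 is optimal.

2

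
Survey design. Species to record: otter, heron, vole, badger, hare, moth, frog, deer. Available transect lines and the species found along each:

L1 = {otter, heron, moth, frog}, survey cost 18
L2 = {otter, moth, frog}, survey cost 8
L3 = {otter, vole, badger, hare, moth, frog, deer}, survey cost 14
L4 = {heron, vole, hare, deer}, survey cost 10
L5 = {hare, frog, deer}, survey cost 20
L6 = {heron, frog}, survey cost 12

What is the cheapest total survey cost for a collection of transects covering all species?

L3, L4 cover every species at survey cost 14 + 10 = 24.
Any cover uses at least 2 transects; among all covering selections none totals below 24.

24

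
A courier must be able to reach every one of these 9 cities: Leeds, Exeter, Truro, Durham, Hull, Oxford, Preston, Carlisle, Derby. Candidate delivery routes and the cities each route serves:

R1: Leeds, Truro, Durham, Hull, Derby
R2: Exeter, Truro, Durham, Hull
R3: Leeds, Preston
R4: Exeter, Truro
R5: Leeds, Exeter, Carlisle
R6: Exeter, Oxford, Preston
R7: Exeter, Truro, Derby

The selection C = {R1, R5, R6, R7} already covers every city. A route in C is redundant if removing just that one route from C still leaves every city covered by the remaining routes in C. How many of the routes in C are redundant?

Drop R1: Durham, Hull uncovered — not redundant.
Drop R5: Carlisle uncovered — not redundant.
Drop R6: Oxford, Preston uncovered — not redundant.
Drop R7: the rest still cover every city — redundant.
1 redundant: R7.

1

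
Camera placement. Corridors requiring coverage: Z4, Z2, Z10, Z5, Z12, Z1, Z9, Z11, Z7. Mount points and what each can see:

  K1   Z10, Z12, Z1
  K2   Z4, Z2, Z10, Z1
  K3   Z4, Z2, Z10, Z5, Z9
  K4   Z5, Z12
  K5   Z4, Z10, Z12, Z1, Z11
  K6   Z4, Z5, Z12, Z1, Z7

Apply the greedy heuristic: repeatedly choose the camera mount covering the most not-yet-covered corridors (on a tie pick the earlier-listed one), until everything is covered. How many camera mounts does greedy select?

3

Pick 1: K3 covers 5 new corridors (Z4, Z2, Z10, Z5, Z9).
Pick 2: K5 covers 3 new corridors (Z12, Z1, Z11).
Pick 3: K6 covers 1 new corridors (Z7).
Greedy uses 3 camera mounts.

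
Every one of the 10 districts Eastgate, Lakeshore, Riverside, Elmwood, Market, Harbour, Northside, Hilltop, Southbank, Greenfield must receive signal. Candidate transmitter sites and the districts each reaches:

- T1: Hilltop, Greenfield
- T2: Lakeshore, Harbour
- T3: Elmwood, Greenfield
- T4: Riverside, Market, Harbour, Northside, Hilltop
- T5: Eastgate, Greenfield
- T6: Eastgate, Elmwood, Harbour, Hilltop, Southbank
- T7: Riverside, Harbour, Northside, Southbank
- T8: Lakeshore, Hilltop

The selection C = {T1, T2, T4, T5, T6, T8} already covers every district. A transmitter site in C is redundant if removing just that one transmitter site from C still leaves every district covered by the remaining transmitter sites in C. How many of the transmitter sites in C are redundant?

Drop T1: the rest still cover every district — redundant.
Drop T2: the rest still cover every district — redundant.
Drop T4: Riverside, Market, Northside uncovered — not redundant.
Drop T5: the rest still cover every district — redundant.
Drop T6: Elmwood, Southbank uncovered — not redundant.
Drop T8: the rest still cover every district — redundant.
4 redundant: T1, T2, T5, T8.

4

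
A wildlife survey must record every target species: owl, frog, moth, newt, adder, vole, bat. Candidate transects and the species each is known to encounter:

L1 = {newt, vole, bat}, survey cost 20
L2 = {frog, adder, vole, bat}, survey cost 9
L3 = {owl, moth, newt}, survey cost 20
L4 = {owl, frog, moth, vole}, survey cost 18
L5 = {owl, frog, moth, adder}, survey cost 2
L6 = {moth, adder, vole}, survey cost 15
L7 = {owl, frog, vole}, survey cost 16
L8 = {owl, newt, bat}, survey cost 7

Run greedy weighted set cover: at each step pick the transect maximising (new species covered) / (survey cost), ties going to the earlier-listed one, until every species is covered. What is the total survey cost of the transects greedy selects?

18

Pick 1: L5 adds 4 new (owl, frog, moth, adder) at survey cost 2 (ratio 4/2).
Pick 2: L8 adds 2 new (newt, bat) at survey cost 7 (ratio 2/7).
Pick 3: L2 adds 1 new (vole) at survey cost 9 (ratio 1/9).
Greedy total survey cost: 2 + 7 + 9 = 18.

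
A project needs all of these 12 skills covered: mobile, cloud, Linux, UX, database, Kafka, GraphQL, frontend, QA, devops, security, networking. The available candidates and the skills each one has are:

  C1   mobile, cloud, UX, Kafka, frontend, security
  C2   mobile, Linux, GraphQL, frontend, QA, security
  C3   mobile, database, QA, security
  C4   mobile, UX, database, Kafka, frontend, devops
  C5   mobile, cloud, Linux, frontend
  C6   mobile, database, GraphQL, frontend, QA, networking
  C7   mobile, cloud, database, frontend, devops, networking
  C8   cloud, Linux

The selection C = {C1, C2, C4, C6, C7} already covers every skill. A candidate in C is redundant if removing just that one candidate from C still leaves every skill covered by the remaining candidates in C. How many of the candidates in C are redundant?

Drop C1: the rest still cover every skill — redundant.
Drop C2: Linux uncovered — not redundant.
Drop C4: the rest still cover every skill — redundant.
Drop C6: the rest still cover every skill — redundant.
Drop C7: the rest still cover every skill — redundant.
4 redundant: C1, C4, C6, C7.

4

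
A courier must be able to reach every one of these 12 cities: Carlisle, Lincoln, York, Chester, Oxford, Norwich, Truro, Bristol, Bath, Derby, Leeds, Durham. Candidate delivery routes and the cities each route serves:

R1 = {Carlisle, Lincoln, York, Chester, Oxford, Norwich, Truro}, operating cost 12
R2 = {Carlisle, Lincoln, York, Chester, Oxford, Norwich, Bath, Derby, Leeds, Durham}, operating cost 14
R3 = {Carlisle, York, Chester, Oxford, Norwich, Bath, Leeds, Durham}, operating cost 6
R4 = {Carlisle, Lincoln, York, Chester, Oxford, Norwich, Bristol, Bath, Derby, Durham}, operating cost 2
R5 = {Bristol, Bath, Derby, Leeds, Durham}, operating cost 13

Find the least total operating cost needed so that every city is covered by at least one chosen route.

R1, R3, R4 cover every city at operating cost 12 + 6 + 2 = 20.
Any cover uses at least 2 routes; among all covering selections none totals below 20.

20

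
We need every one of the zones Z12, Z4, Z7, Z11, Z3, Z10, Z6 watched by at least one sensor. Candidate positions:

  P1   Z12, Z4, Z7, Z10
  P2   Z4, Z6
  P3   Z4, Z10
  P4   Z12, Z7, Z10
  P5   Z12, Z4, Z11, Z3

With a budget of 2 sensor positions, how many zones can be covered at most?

6

Choosing P1, P5 covers {Z12, Z4, Z7, Z11, Z3, Z10} — 6 zones.
No choice of 2 sensor positions does better; here Z6 is left uncovered.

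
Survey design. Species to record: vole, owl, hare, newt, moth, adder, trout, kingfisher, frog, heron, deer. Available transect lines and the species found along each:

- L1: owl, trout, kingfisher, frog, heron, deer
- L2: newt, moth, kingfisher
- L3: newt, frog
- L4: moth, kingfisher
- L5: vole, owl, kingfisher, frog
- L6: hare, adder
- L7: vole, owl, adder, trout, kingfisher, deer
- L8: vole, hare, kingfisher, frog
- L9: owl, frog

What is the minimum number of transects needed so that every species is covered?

4

L1, L2, L5, L6 together cover {vole, owl, hare, newt, moth, adder, trout, kingfisher, frog, heron, deer} — every species.
No 3 of the 9 transects cover everything (all 84 triples fall short), so 4 is minimum.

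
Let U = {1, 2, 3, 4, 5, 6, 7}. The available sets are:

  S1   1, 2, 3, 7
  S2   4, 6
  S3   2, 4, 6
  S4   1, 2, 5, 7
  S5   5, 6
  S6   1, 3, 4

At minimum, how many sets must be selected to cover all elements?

3

S1, S2, S4 together cover {1, 2, 3, 4, 5, 6, 7} — every element.
No 2 of the 6 sets cover everything (all 15 pairs fall short), so 3 is minimum.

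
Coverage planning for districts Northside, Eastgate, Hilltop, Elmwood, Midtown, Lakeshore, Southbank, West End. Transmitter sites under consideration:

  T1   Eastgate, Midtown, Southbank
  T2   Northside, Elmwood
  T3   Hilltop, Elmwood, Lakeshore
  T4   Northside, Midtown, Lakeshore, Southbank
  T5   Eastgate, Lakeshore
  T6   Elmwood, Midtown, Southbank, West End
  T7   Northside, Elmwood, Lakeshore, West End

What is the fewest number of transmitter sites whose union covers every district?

T1, T3, T7 together cover {Northside, Eastgate, Hilltop, Elmwood, Midtown, Lakeshore, Southbank, West End} — every district.
No 2 of the 7 transmitter sites cover everything (all 21 pairs fall short), so 3 is minimum.
Greedy (largest uncovered first) would take T4, T3, T1, T6 — 4 transmitter sites — but 3 suffice.

3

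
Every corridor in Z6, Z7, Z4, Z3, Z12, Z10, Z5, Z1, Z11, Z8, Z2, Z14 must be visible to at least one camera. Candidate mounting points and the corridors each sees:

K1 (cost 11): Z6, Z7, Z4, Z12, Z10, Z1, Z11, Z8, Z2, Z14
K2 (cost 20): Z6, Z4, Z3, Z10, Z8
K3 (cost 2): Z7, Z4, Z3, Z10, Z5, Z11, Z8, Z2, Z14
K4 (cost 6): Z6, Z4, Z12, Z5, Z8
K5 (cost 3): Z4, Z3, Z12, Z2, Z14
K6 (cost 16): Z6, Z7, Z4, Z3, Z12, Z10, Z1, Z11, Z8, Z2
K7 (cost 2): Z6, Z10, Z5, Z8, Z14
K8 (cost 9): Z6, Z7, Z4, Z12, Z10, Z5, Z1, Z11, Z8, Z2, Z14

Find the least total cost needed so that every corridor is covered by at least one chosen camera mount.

K3, K8 cover every corridor at cost 2 + 9 = 11.
Any cover uses at least 2 camera mounts; among all covering selections none totals below 11.
Greedy by coverage-per-cost would pick K3, K7, K5, K8 for 16 — worse than the optimum 11.

11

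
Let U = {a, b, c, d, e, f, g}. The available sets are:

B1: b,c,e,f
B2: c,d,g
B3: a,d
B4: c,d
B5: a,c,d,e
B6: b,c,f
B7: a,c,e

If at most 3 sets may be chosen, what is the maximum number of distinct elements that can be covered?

7

Choosing B1, B2, B3 covers {a, b, c, d, e, f, g} — 7 elements.
That is all 7 elements.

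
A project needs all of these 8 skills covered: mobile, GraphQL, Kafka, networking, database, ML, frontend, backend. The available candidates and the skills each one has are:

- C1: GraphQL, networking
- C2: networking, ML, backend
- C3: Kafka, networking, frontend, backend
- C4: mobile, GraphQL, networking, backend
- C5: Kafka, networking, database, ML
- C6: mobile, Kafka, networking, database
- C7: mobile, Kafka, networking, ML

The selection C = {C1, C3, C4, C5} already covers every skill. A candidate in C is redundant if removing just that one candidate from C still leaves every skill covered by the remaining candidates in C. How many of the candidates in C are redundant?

1

Drop C1: the rest still cover every skill — redundant.
Drop C3: frontend uncovered — not redundant.
Drop C4: mobile uncovered — not redundant.
Drop C5: database, ML uncovered — not redundant.
1 redundant: C1.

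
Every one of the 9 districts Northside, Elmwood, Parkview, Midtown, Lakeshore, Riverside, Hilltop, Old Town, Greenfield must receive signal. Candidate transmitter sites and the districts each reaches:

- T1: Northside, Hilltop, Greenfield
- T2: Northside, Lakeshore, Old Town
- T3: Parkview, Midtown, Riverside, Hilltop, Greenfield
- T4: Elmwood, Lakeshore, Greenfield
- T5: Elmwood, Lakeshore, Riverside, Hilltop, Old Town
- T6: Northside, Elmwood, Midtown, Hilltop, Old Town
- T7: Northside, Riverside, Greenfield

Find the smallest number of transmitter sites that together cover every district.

T1, T3, T5 together cover {Northside, Elmwood, Parkview, Midtown, Lakeshore, Riverside, Hilltop, Old Town, Greenfield} — every district.
No 2 of the 7 transmitter sites cover everything (all 21 pairs fall short), so 3 is minimum.

3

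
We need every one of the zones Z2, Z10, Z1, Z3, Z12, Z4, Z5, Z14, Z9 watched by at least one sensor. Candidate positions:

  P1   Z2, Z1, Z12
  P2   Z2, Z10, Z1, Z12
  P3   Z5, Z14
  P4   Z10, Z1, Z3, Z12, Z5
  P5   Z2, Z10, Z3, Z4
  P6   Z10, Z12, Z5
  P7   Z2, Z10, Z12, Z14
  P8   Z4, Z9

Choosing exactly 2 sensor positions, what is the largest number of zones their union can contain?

7

Choosing P4, P5 covers {Z2, Z10, Z1, Z3, Z12, Z4, Z5} — 7 zones.
No choice of 2 sensor positions does better; here Z14, Z9 are left uncovered.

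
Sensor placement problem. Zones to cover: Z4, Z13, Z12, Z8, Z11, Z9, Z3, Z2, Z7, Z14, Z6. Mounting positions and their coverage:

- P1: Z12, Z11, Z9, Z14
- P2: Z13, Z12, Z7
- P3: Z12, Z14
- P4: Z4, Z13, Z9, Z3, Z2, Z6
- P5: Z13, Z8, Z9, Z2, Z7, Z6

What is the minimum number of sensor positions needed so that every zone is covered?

P1, P4, P5 together cover {Z4, Z13, Z12, Z8, Z11, Z9, Z3, Z2, Z7, Z14, Z6} — every zone.
No 2 of the 5 sensor positions cover everything (all 10 pairs fall short), so 3 is minimum.

3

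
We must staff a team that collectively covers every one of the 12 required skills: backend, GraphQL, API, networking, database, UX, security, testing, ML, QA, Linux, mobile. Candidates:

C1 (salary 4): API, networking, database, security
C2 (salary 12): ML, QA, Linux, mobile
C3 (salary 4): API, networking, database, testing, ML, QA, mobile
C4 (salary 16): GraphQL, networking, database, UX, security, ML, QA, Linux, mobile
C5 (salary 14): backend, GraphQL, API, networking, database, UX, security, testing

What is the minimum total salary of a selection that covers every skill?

C2, C5 cover every skill at salary 12 + 14 = 26.
Any cover uses at least 2 candidates; among all covering selections none totals below 26.

26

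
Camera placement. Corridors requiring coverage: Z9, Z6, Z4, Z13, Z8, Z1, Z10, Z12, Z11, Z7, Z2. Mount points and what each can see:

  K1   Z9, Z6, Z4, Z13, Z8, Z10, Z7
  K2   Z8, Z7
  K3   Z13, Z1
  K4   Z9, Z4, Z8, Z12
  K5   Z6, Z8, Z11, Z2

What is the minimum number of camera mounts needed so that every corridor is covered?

K1, K3, K4, K5 together cover {Z9, Z6, Z4, Z13, Z8, Z1, Z10, Z12, Z11, Z7, Z2} — every corridor.
No 3 of the 5 camera mounts cover everything (all 10 triples fall short), so 4 is minimum.

4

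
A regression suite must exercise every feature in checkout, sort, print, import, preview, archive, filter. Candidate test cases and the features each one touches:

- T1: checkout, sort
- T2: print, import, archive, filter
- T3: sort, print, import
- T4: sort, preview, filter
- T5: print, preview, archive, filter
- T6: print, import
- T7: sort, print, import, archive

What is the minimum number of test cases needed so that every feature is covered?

3

T1, T2, T4 together cover {checkout, sort, print, import, preview, archive, filter} — every feature.
No 2 of the 7 test cases cover everything (all 21 pairs fall short), so 3 is minimum.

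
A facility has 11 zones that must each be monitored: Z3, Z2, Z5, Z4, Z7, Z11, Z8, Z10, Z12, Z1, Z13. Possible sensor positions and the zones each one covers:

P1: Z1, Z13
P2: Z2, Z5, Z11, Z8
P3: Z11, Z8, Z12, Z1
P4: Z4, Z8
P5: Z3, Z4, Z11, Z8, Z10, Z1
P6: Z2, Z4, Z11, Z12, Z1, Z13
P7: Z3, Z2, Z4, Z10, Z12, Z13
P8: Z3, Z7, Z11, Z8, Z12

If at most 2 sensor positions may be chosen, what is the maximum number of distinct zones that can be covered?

Choosing P2, P7 covers {Z3, Z2, Z5, Z4, Z11, Z8, Z10, Z12, Z13} — 9 zones.
No choice of 2 sensor positions does better; here Z7, Z1 are left uncovered.

9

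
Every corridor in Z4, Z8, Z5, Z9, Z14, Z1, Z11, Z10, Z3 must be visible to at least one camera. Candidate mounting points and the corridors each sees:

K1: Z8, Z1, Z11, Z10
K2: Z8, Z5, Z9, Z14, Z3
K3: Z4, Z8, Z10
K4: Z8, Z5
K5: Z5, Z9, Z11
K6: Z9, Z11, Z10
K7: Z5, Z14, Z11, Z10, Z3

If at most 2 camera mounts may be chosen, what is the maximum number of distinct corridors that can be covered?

Choosing K1, K2 covers {Z8, Z5, Z9, Z14, Z1, Z11, Z10, Z3} — 8 corridors.
No choice of 2 camera mounts does better; here Z4 is left uncovered.

8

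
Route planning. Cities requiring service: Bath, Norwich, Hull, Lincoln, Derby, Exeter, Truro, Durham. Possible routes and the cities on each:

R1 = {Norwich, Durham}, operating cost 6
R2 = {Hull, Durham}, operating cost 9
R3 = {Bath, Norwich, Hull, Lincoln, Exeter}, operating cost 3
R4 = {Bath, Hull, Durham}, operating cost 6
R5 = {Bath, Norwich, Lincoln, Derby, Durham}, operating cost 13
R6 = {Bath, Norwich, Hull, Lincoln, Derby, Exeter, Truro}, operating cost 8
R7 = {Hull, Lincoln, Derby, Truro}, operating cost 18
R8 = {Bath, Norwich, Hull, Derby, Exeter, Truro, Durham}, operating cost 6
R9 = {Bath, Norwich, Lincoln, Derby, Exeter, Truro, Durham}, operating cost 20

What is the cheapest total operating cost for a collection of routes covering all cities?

9

R3, R8 cover every city at operating cost 3 + 6 = 9.
Any cover uses at least 2 routes; among all covering selections none totals below 9.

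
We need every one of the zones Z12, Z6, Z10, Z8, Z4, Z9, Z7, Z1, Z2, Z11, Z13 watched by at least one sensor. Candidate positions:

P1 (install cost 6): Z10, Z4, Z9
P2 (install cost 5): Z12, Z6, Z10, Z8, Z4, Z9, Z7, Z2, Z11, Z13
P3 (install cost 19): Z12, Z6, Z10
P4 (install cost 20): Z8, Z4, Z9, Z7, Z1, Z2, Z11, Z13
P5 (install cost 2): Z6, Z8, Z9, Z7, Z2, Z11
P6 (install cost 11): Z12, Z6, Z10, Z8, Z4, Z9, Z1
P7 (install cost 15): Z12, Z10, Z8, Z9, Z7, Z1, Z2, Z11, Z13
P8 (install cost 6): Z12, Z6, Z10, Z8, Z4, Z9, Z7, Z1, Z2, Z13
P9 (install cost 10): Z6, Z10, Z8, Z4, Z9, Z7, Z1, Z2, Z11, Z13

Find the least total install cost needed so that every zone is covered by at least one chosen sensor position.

8

P5, P8 cover every zone at install cost 2 + 6 = 8.
Any cover uses at least 2 sensor positions; among all covering selections none totals below 8.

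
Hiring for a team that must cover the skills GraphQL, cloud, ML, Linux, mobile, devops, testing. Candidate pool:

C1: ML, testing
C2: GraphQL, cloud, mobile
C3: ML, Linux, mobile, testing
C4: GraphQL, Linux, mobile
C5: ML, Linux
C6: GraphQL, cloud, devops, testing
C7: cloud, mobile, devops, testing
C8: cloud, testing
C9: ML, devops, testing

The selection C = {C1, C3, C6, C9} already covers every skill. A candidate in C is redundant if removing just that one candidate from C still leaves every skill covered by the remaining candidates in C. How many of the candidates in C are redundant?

Drop C1: the rest still cover every skill — redundant.
Drop C3: Linux, mobile uncovered — not redundant.
Drop C6: GraphQL, cloud uncovered — not redundant.
Drop C9: the rest still cover every skill — redundant.
2 redundant: C1, C9.

2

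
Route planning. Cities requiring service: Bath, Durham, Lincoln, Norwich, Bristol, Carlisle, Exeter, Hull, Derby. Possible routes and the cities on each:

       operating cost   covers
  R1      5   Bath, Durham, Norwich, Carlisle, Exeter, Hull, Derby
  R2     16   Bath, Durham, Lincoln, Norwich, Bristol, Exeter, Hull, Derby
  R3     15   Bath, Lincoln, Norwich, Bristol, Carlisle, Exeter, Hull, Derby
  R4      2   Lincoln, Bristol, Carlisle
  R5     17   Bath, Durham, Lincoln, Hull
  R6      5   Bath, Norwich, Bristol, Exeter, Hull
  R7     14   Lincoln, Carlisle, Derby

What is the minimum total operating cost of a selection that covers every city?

R1, R4 cover every city at operating cost 5 + 2 = 7.
Any cover uses at least 2 routes; among all covering selections none totals below 7.

7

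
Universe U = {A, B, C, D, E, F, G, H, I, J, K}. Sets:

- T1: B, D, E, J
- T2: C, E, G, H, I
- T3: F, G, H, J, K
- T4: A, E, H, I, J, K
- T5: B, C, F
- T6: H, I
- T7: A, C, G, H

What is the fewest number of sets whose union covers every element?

4

T1, T2, T3, T4 together cover {A, B, C, D, E, F, G, H, I, J, K} — every element.
No 3 of the 7 sets cover everything (all 35 triples fall short), so 4 is minimum.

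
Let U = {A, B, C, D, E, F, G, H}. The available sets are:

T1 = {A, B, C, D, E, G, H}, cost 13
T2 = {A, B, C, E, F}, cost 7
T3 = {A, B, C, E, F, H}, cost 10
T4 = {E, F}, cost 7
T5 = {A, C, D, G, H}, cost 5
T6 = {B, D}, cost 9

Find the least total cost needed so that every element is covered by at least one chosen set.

T2, T5 cover every element at cost 7 + 5 = 12.
Any cover uses at least 2 sets; among all covering selections none totals below 12.

12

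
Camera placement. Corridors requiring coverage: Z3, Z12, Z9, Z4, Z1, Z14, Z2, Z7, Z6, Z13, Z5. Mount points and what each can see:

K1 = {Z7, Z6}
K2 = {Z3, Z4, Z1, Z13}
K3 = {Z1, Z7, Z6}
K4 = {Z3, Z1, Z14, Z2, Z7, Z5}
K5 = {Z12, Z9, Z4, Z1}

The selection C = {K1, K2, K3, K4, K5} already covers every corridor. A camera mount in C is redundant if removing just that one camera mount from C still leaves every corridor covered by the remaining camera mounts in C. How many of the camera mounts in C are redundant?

Drop K1: the rest still cover every corridor — redundant.
Drop K2: Z13 uncovered — not redundant.
Drop K3: the rest still cover every corridor — redundant.
Drop K4: Z14, Z2, Z5 uncovered — not redundant.
Drop K5: Z12, Z9 uncovered — not redundant.
2 redundant: K1, K3.

2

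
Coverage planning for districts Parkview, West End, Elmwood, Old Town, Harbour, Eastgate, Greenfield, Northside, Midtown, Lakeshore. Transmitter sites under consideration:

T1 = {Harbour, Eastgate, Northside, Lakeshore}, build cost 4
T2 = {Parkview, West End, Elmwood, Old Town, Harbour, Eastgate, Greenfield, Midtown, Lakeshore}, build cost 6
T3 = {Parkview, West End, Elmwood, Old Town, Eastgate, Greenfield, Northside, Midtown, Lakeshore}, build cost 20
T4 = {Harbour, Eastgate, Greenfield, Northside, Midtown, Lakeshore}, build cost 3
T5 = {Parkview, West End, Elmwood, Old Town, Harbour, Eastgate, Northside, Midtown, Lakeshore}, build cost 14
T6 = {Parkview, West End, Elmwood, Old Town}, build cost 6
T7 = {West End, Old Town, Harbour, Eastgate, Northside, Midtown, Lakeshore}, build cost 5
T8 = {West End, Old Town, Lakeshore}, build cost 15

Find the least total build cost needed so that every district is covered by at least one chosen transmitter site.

T2, T4 cover every district at build cost 6 + 3 = 9.
Any cover uses at least 2 transmitter sites; among all covering selections none totals below 9.

9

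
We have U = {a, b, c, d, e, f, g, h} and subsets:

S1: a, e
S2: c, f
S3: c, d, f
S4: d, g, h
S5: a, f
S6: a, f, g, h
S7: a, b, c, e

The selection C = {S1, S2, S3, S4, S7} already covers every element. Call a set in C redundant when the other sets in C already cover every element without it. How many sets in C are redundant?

3

Drop S1: the rest still cover every element — redundant.
Drop S2: the rest still cover every element — redundant.
Drop S3: the rest still cover every element — redundant.
Drop S4: g, h uncovered — not redundant.
Drop S7: b uncovered — not redundant.
3 redundant: S1, S2, S3.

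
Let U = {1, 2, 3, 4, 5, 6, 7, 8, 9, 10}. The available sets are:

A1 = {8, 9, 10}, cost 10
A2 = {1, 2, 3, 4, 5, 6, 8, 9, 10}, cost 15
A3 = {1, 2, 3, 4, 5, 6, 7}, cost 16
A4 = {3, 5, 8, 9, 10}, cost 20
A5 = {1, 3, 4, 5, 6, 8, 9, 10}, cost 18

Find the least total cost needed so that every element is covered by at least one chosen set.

26

A1, A3 cover every element at cost 10 + 16 = 26.
Any cover uses at least 2 sets; among all covering selections none totals below 26.
Greedy by coverage-per-cost would pick A2, A3 for 31 — worse than the optimum 26.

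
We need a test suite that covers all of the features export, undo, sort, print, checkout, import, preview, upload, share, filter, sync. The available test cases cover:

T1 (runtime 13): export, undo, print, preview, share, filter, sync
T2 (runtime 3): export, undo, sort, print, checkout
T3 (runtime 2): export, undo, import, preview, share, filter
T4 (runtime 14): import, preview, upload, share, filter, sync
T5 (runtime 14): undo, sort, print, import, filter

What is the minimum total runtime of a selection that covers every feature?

T2, T4 cover every feature at runtime 3 + 14 = 17.
Any cover uses at least 2 test cases; among all covering selections none totals below 17.

17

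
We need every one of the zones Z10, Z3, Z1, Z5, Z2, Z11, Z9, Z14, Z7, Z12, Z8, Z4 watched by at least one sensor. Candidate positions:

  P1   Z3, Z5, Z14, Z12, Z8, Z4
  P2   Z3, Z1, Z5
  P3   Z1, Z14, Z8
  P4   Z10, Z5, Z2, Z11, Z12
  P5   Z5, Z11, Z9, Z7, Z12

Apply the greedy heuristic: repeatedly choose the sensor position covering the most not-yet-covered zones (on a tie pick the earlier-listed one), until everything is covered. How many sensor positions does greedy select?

Pick 1: P1 covers 6 new zones (Z3, Z5, Z14, Z12, Z8, Z4).
Pick 2: P4 covers 3 new zones (Z10, Z2, Z11).
Pick 3: P5 covers 2 new zones (Z9, Z7).
Pick 4: P2 covers 1 new zones (Z1).
Greedy uses 4 sensor positions.

4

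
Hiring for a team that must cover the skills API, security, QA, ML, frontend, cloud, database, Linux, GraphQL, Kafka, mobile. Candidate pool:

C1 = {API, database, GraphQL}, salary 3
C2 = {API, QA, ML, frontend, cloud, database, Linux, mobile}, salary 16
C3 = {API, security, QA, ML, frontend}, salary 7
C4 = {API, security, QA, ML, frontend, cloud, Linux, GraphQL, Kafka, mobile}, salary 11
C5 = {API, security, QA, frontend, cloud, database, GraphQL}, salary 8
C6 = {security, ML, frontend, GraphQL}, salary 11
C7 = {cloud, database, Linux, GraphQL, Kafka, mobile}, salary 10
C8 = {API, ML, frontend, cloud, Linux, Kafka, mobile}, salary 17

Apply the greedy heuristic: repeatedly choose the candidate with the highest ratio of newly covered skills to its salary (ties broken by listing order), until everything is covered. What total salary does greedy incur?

Pick 1: C1 adds 3 new (API, database, GraphQL) at salary 3 (ratio 3/3).
Pick 2: C4 adds 8 new (security, QA, ML, frontend, cloud, Linux, Kafka, mobile) at salary 11 (ratio 8/11).
Greedy total salary: 3 + 11 = 14.

14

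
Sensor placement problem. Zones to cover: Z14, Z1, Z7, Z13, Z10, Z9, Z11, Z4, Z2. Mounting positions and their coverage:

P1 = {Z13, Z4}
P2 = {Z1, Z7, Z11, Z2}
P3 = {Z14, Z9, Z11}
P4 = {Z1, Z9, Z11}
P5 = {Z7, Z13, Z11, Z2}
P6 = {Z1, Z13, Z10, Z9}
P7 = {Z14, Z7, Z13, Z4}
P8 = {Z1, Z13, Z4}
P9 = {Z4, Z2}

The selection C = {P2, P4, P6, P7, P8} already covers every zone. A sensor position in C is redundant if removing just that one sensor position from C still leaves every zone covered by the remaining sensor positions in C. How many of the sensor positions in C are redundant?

Drop P2: Z2 uncovered — not redundant.
Drop P4: the rest still cover every zone — redundant.
Drop P6: Z10 uncovered — not redundant.
Drop P7: Z14 uncovered — not redundant.
Drop P8: the rest still cover every zone — redundant.
2 redundant: P4, P8.

2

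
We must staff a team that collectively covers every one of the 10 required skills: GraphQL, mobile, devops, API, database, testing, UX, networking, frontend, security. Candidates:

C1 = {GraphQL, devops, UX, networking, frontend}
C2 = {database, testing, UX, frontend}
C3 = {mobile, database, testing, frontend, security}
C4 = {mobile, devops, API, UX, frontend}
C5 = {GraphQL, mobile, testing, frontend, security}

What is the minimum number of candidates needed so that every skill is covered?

C1, C3, C4 together cover {GraphQL, mobile, devops, API, database, testing, UX, networking, frontend, security} — every skill.
No 2 of the 5 candidates cover everything (all 10 pairs fall short), so 3 is minimum.

3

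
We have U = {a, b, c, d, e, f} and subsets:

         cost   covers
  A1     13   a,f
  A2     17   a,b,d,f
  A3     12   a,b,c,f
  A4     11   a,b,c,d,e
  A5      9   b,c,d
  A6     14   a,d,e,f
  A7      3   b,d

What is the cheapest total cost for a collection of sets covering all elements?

A3, A4 cover every element at cost 12 + 11 = 23.
Any cover uses at least 2 sets; among all covering selections none totals below 23.
Greedy by coverage-per-cost would pick A7, A4, A3 for 26 — worse than the optimum 23.

23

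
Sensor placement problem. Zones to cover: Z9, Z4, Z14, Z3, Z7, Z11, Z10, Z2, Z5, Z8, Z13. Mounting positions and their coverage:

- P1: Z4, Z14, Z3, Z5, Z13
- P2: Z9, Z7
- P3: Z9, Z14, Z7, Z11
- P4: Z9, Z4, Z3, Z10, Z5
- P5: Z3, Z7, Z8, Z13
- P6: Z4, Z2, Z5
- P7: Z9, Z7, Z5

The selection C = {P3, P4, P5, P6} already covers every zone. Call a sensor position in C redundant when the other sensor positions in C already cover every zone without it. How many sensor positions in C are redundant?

0

Drop P3: Z14, Z11 uncovered — not redundant.
Drop P4: Z10 uncovered — not redundant.
Drop P5: Z8, Z13 uncovered — not redundant.
Drop P6: Z2 uncovered — not redundant.
None of the sensor positions in C is redundant.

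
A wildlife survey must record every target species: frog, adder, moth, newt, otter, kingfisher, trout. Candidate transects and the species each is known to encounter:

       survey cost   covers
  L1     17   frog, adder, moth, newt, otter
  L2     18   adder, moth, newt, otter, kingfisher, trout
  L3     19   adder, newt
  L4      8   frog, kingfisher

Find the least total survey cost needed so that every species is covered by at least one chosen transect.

26

L2, L4 cover every species at survey cost 18 + 8 = 26.
Any cover uses at least 2 transects; among all covering selections none totals below 26.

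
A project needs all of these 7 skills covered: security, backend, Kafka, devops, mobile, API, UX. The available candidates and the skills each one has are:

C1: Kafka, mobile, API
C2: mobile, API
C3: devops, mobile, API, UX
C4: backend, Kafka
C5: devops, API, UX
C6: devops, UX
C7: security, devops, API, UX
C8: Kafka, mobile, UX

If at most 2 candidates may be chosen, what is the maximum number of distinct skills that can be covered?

6

Choosing C1, C7 covers {security, Kafka, devops, mobile, API, UX} — 6 skills.
No choice of 2 candidates does better; here backend is left uncovered.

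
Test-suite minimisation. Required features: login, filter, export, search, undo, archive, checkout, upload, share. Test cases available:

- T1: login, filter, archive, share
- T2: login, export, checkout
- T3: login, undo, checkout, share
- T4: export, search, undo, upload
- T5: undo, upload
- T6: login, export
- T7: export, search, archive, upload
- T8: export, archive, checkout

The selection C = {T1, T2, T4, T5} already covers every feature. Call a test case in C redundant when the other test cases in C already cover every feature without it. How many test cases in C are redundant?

1

Drop T1: filter, archive, share uncovered — not redundant.
Drop T2: checkout uncovered — not redundant.
Drop T4: search uncovered — not redundant.
Drop T5: the rest still cover every feature — redundant.
1 redundant: T5.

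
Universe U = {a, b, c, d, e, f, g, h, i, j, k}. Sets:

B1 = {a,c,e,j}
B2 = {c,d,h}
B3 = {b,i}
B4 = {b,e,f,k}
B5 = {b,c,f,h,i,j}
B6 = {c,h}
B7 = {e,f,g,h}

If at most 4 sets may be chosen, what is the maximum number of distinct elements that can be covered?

Choosing B1, B2, B3, B4 covers {a, b, c, d, e, f, h, i, j, k} — 10 elements.
No choice of 4 sets does better; here g is left uncovered.

10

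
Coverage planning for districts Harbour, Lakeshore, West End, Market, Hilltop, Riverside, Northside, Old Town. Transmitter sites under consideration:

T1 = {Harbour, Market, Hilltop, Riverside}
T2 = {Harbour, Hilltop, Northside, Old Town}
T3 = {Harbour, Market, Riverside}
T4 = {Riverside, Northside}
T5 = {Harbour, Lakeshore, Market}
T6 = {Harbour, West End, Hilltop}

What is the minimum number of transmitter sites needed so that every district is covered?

T1, T2, T5, T6 together cover {Harbour, Lakeshore, West End, Market, Hilltop, Riverside, Northside, Old Town} — every district.
No 3 of the 6 transmitter sites cover everything (all 20 triples fall short), so 4 is minimum.

4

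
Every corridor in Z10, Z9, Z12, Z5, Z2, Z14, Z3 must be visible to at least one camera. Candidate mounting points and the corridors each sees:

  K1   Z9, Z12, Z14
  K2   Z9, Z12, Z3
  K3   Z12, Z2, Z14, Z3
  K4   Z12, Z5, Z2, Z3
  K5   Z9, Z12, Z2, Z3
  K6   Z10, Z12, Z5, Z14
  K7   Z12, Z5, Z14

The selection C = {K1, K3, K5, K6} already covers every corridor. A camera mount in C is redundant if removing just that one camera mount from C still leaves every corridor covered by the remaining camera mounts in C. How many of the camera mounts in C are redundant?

Drop K1: the rest still cover every corridor — redundant.
Drop K3: the rest still cover every corridor — redundant.
Drop K5: the rest still cover every corridor — redundant.
Drop K6: Z10, Z5 uncovered — not redundant.
3 redundant: K1, K3, K5.

3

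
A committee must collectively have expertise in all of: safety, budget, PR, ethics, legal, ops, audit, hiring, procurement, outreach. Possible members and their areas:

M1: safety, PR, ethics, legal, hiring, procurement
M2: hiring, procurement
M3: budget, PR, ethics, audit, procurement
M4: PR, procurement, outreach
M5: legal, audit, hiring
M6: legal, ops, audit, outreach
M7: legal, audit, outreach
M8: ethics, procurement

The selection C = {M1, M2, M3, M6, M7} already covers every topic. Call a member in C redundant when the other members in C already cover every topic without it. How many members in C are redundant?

2

Drop M1: safety uncovered — not redundant.
Drop M2: the rest still cover every topic — redundant.
Drop M3: budget uncovered — not redundant.
Drop M6: ops uncovered — not redundant.
Drop M7: the rest still cover every topic — redundant.
2 redundant: M2, M7.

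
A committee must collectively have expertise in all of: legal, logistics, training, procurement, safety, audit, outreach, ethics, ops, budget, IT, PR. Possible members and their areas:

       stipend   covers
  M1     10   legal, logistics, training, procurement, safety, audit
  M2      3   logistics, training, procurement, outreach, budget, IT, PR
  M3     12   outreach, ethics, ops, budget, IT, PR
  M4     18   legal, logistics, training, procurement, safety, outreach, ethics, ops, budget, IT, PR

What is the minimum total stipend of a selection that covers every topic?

22

M1, M3 cover every topic at stipend 10 + 12 = 22.
Any cover uses at least 2 members; among all covering selections none totals below 22.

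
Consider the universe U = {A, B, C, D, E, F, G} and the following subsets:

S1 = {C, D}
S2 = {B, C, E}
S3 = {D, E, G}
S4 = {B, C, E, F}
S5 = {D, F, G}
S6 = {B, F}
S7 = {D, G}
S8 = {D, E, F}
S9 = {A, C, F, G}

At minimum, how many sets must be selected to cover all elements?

3

S1, S2, S9 together cover {A, B, C, D, E, F, G} — every element.
No 2 of the 9 sets cover everything (all 36 pairs fall short), so 3 is minimum.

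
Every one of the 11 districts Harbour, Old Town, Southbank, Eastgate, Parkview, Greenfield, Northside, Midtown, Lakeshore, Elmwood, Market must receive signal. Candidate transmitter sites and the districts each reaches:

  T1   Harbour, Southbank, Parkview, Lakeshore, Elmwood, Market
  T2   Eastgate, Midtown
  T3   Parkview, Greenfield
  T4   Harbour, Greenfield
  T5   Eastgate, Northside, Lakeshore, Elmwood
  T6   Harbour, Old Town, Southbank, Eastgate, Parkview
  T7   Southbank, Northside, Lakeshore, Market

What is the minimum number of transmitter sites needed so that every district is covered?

5

T1, T2, T3, T5, T6 together cover {Harbour, Old Town, Southbank, Eastgate, Parkview, Greenfield, Northside, Midtown, Lakeshore, Elmwood, Market} — every district.
No 4 of the 7 transmitter sites cover everything (all 35 size-4 selections fall short), so 5 is minimum.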